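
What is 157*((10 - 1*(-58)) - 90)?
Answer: -3454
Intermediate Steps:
157*((10 - 1*(-58)) - 90) = 157*((10 + 58) - 90) = 157*(68 - 90) = 157*(-22) = -3454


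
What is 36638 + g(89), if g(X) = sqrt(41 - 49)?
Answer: 36638 + 2*I*sqrt(2) ≈ 36638.0 + 2.8284*I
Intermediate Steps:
g(X) = 2*I*sqrt(2) (g(X) = sqrt(-8) = 2*I*sqrt(2))
36638 + g(89) = 36638 + 2*I*sqrt(2)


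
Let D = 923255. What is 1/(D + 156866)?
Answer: 1/1080121 ≈ 9.2582e-7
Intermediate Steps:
1/(D + 156866) = 1/(923255 + 156866) = 1/1080121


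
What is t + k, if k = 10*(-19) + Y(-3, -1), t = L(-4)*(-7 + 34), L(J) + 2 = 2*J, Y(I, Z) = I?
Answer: -463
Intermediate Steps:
L(J) = -2 + 2*J
t = -270 (t = (-2 + 2*(-4))*(-7 + 34) = (-2 - 8)*27 = -10*27 = -270)
k = -193 (k = 10*(-19) - 3 = -190 - 3 = -193)
t + k = -270 - 193 = -463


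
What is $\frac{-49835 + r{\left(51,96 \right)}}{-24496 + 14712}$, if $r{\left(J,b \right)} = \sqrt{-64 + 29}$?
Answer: $\frac{49835}{9784} - \frac{i \sqrt{35}}{9784} \approx 5.0935 - 0.00060467 i$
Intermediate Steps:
$r{\left(J,b \right)} = i \sqrt{35}$ ($r{\left(J,b \right)} = \sqrt{-35} = i \sqrt{35}$)
$\frac{-49835 + r{\left(51,96 \right)}}{-24496 + 14712} = \frac{-49835 + i \sqrt{35}}{-24496 + 14712} = \frac{-49835 + i \sqrt{35}}{-9784} = \left(-49835 + i \sqrt{35}\right) \left(- \frac{1}{9784}\right) = \frac{49835}{9784} - \frac{i \sqrt{35}}{9784}$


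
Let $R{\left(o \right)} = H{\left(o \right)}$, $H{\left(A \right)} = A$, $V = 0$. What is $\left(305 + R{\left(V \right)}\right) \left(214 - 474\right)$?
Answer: $-79300$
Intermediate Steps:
$R{\left(o \right)} = o$
$\left(305 + R{\left(V \right)}\right) \left(214 - 474\right) = \left(305 + 0\right) \left(214 - 474\right) = 305 \left(-260\right) = -79300$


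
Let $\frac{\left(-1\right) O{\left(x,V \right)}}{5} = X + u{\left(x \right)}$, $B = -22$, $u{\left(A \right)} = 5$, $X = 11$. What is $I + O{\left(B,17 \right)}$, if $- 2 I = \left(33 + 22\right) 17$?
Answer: $- \frac{1095}{2} \approx -547.5$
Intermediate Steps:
$O{\left(x,V \right)} = -80$ ($O{\left(x,V \right)} = - 5 \left(11 + 5\right) = \left(-5\right) 16 = -80$)
$I = - \frac{935}{2}$ ($I = - \frac{\left(33 + 22\right) 17}{2} = - \frac{55 \cdot 17}{2} = \left(- \frac{1}{2}\right) 935 = - \frac{935}{2} \approx -467.5$)
$I + O{\left(B,17 \right)} = - \frac{935}{2} - 80 = - \frac{1095}{2}$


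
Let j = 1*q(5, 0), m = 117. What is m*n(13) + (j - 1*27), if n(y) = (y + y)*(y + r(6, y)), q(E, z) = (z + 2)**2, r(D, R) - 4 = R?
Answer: 91237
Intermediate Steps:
r(D, R) = 4 + R
q(E, z) = (2 + z)**2
n(y) = 2*y*(4 + 2*y) (n(y) = (y + y)*(y + (4 + y)) = (2*y)*(4 + 2*y) = 2*y*(4 + 2*y))
j = 4 (j = 1*(2 + 0)**2 = 1*2**2 = 1*4 = 4)
m*n(13) + (j - 1*27) = 117*(4*13*(2 + 13)) + (4 - 1*27) = 117*(4*13*15) + (4 - 27) = 117*780 - 23 = 91260 - 23 = 91237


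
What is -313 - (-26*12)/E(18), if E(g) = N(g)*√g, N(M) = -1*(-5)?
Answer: -313 + 52*√2/5 ≈ -298.29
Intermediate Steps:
N(M) = 5
E(g) = 5*√g
-313 - (-26*12)/E(18) = -313 - (-26*12)/(5*√18) = -313 - (-312)/(5*(3*√2)) = -313 - (-312)/(15*√2) = -313 - (-312)*√2/30 = -313 - (-52)*√2/5 = -313 + 52*√2/5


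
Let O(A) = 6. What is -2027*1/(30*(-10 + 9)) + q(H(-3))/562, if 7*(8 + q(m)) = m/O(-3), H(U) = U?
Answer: 7972523/118020 ≈ 67.552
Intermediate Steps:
q(m) = -8 + m/42 (q(m) = -8 + (m/6)/7 = -8 + m/42)
-2027*1/(30*(-10 + 9)) + q(H(-3))/562 = -2027*1/(30*(-10 + 9)) + (-8 + (1/42)*(-3))/562 = -2027/(30*(-1)) + (-8 - 1/14)*(1/562) = -2027/(-30) - 113/14*1/562 = -2027*(-1/30) - 113/7868 = 2027/30 - 113/7868 = 7972523/118020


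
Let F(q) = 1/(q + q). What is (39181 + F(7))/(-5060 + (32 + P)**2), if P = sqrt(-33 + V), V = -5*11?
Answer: -548535*I/(1792*sqrt(22) + 57736*I) ≈ -9.3036 - 1.3544*I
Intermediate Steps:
V = -55
P = 2*I*sqrt(22) (P = sqrt(-33 - 55) = sqrt(-88) = 2*I*sqrt(22) ≈ 9.3808*I)
F(q) = 1/(2*q)
(39181 + F(7))/(-5060 + (32 + P)**2) = (39181 + (1/2)/7)/(-5060 + (32 + 2*I*sqrt(22))**2) = (39181 + (1/2)*(1/7))/(-5060 + (32 + 2*I*sqrt(22))**2) = (39181 + 1/14)/(-5060 + (32 + 2*I*sqrt(22))**2) = 548535/(14*(-5060 + (32 + 2*I*sqrt(22))**2))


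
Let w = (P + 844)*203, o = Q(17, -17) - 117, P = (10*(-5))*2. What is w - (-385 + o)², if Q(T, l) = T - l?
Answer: -67992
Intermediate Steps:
P = -100 (P = -50*2 = -100)
o = -83 (o = (17 - 1*(-17)) - 117 = (17 + 17) - 117 = 34 - 117 = -83)
w = 151032 (w = (-100 + 844)*203 = 744*203 = 151032)
w - (-385 + o)² = 151032 - (-385 - 83)² = 151032 - 1*(-468)² = 151032 - 1*219024 = 151032 - 219024 = -67992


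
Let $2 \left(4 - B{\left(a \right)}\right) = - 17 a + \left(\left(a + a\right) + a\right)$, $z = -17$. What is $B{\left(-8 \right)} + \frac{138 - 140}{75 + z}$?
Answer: $- \frac{1509}{29} \approx -52.034$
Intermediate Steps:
$B{\left(a \right)} = 4 + 7 a$ ($B{\left(a \right)} = 4 - \frac{- 17 a + \left(\left(a + a\right) + a\right)}{2} = 4 - \frac{- 17 a + \left(2 a + a\right)}{2} = 4 - \frac{- 17 a + 3 a}{2} = 4 - \frac{\left(-14\right) a}{2} = 4 + 7 a$)
$B{\left(-8 \right)} + \frac{138 - 140}{75 + z} = \left(4 + 7 \left(-8\right)\right) + \frac{138 - 140}{75 - 17} = \left(4 - 56\right) - \frac{2}{58} = -52 - \frac{1}{29} = - \frac{1509}{29}$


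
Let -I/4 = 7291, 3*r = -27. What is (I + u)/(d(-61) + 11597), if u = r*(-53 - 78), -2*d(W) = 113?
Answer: -55970/23081 ≈ -2.4249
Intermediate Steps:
r = -9 (r = (⅓)*(-27) = -9)
d(W) = -113/2 (d(W) = -½*113 = -113/2)
u = 1179 (u = -9*(-53 - 78) = -9*(-131) = 1179)
I = -29164 (I = -4*7291 = -29164)
(I + u)/(d(-61) + 11597) = (-29164 + 1179)/(-113/2 + 11597) = -27985/23081/2 = -27985*2/23081 = -55970/23081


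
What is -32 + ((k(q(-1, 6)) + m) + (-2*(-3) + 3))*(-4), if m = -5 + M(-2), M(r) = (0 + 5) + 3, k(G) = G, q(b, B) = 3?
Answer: -92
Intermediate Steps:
M(r) = 8 (M(r) = 5 + 3 = 8)
m = 3 (m = -5 + 8 = 3)
-32 + ((k(q(-1, 6)) + m) + (-2*(-3) + 3))*(-4) = -32 + ((3 + 3) + (-2*(-3) + 3))*(-4) = -32 + (6 + (6 + 3))*(-4) = -32 + (6 + 9)*(-4) = -32 + 15*(-4) = -32 - 60 = -92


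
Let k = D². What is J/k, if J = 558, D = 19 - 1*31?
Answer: 31/8 ≈ 3.8750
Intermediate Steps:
D = -12 (D = 19 - 31 = -12)
k = 144 (k = (-12)² = 144)
J/k = 558/144 = 558*(1/144) = 31/8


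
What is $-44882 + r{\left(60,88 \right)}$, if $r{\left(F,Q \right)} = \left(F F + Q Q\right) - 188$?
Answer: $-33726$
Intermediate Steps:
$r{\left(F,Q \right)} = -188 + F^{2} + Q^{2}$ ($r{\left(F,Q \right)} = \left(F^{2} + Q^{2}\right) - 188 = -188 + F^{2} + Q^{2}$)
$-44882 + r{\left(60,88 \right)} = -44882 + \left(-188 + 60^{2} + 88^{2}\right) = -44882 + \left(-188 + 3600 + 7744\right) = -44882 + 11156 = -33726$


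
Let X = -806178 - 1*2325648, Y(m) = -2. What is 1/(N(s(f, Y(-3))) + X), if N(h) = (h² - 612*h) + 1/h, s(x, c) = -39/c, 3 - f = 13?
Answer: -156/490367233 ≈ -3.1813e-7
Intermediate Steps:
X = -3131826 (X = -806178 - 2325648 = -3131826)
f = -10 (f = 3 - 1*13 = 3 - 13 = -10)
N(h) = 1/h + h² - 612*h
1/(N(s(f, Y(-3))) + X) = 1/((1 + (-39/(-2))²*(-612 - 39/(-2)))/((-39/(-2))) - 3131826) = 1/((1 + (-39*(-½))²*(-612 - 39*(-½)))/((-39*(-½))) - 3131826) = 1/((1 + (39/2)²*(-612 + 39/2))/(39/2) - 3131826) = 1/(2*(1 + (1521/4)*(-1185/2))/39 - 3131826) = 1/(2*(1 - 1802385/8)/39 - 3131826) = 1/((2/39)*(-1802377/8) - 3131826) = 1/(-1802377/156 - 3131826) = 1/(-490367233/156) = -156/490367233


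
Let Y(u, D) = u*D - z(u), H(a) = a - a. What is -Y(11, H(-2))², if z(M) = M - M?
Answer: 0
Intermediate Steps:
z(M) = 0
H(a) = 0
Y(u, D) = D*u (Y(u, D) = u*D - 1*0 = D*u + 0 = D*u)
-Y(11, H(-2))² = -(0*11)² = -1*0² = -1*0 = 0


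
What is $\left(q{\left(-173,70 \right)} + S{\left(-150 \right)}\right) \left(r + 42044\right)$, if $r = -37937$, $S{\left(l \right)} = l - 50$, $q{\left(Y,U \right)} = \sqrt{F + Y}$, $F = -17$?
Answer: $-821400 + 4107 i \sqrt{190} \approx -8.214 \cdot 10^{5} + 56611.0 i$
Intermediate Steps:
$q{\left(Y,U \right)} = \sqrt{-17 + Y}$
$S{\left(l \right)} = -50 + l$
$\left(q{\left(-173,70 \right)} + S{\left(-150 \right)}\right) \left(r + 42044\right) = \left(\sqrt{-17 - 173} - 200\right) \left(-37937 + 42044\right) = \left(\sqrt{-190} - 200\right) 4107 = \left(i \sqrt{190} - 200\right) 4107 = \left(-200 + i \sqrt{190}\right) 4107 = -821400 + 4107 i \sqrt{190}$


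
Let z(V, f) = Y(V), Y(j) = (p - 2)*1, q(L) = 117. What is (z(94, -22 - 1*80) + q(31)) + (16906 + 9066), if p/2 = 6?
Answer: 26099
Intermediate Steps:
p = 12 (p = 2*6 = 12)
Y(j) = 10 (Y(j) = (12 - 2)*1 = 10*1 = 10)
z(V, f) = 10
(z(94, -22 - 1*80) + q(31)) + (16906 + 9066) = (10 + 117) + (16906 + 9066) = 127 + 25972 = 26099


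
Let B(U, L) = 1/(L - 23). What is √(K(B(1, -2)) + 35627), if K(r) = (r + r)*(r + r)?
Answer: √22266879/25 ≈ 188.75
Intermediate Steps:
B(U, L) = 1/(-23 + L)
K(r) = 4*r² (K(r) = (2*r)*(2*r) = 4*r²)
√(K(B(1, -2)) + 35627) = √(4*(1/(-23 - 2))² + 35627) = √(4*(1/(-25))² + 35627) = √(4*(-1/25)² + 35627) = √(4*(1/625) + 35627) = √(4/625 + 35627) = √(22266879/625) = √22266879/25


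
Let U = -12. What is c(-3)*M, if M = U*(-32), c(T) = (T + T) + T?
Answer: -3456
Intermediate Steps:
c(T) = 3*T (c(T) = 2*T + T = 3*T)
M = 384 (M = -12*(-32) = 384)
c(-3)*M = (3*(-3))*384 = -9*384 = -3456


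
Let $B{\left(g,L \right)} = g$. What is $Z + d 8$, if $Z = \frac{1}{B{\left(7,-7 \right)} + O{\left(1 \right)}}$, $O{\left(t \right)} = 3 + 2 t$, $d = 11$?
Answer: $\frac{1057}{12} \approx 88.083$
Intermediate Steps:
$Z = \frac{1}{12}$ ($Z = \frac{1}{7 + \left(3 + 2 \cdot 1\right)} = \frac{1}{7 + \left(3 + 2\right)} = \frac{1}{7 + 5} = \frac{1}{12} \approx 0.083333$)
$Z + d 8 = \frac{1}{12} + 11 \cdot 8 = \frac{1}{12} + 88 = \frac{1057}{12}$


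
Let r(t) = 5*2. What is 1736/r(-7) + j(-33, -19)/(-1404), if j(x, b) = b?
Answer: 1218767/7020 ≈ 173.61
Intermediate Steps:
r(t) = 10
1736/r(-7) + j(-33, -19)/(-1404) = 1736/10 - 19/(-1404) = 1736*(⅒) - 19*(-1/1404) = 868/5 + 19/1404 = 1218767/7020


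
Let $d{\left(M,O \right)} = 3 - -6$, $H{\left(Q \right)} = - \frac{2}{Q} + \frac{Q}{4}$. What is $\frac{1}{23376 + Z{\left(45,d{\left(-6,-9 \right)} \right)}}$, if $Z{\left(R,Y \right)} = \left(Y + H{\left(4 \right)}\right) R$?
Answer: $\frac{2}{47607} \approx 4.2011 \cdot 10^{-5}$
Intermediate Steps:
$H{\left(Q \right)} = - \frac{2}{Q} + \frac{Q}{4}$ ($H{\left(Q \right)} = - \frac{2}{Q} + Q \frac{1}{4} = - \frac{2}{Q} + \frac{Q}{4}$)
$d{\left(M,O \right)} = 9$ ($d{\left(M,O \right)} = 3 + 6 = 9$)
$Z{\left(R,Y \right)} = R \left(\frac{1}{2} + Y\right)$ ($Z{\left(R,Y \right)} = \left(Y + \left(- \frac{2}{4} + \frac{1}{4} \cdot 4\right)\right) R = \left(Y + \left(\left(-2\right) \frac{1}{4} + 1\right)\right) R = \left(Y + \left(- \frac{1}{2} + 1\right)\right) R = \left(Y + \frac{1}{2}\right) R = \left(\frac{1}{2} + Y\right) R = R \left(\frac{1}{2} + Y\right)$)
$\frac{1}{23376 + Z{\left(45,d{\left(-6,-9 \right)} \right)}} = \frac{1}{23376 + 45 \left(\frac{1}{2} + 9\right)} = \frac{1}{23376 + 45 \cdot \frac{19}{2}} = \frac{1}{23376 + \frac{855}{2}} = \frac{1}{\frac{47607}{2}} = \frac{2}{47607}$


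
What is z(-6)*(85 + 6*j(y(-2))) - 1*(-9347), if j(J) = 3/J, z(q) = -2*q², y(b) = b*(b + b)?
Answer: 3065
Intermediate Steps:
y(b) = 2*b² (y(b) = b*(2*b) = 2*b²)
z(-6)*(85 + 6*j(y(-2))) - 1*(-9347) = (-2*(-6)²)*(85 + 6*(3/((2*(-2)²)))) - 1*(-9347) = (-2*36)*(85 + 6*(3/((2*4)))) + 9347 = -72*(85 + 6*(3/8)) + 9347 = -72*(85 + 9/4) + 9347 = -72*349/4 + 9347 = -6282 + 9347 = 3065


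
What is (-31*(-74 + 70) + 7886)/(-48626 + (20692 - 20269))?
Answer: -8010/48203 ≈ -0.16617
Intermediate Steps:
(-31*(-74 + 70) + 7886)/(-48626 + (20692 - 20269)) = (-31*(-4) + 7886)/(-48626 + 423) = (124 + 7886)/(-48203) = 8010*(-1/48203) = -8010/48203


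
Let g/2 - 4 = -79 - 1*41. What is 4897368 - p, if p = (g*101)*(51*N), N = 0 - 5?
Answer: -1077792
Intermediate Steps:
N = -5
g = -232 (g = 8 + 2*(-79 - 1*41) = 8 + 2*(-79 - 41) = 8 + 2*(-120) = 8 - 240 = -232)
p = 5975160 (p = (-232*101)*(51*(-5)) = -23432*(-255) = 5975160)
4897368 - p = 4897368 - 1*5975160 = 4897368 - 5975160 = -1077792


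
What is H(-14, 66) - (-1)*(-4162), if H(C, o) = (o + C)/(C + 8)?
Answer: -12512/3 ≈ -4170.7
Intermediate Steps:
H(C, o) = (C + o)/(8 + C)
H(-14, 66) - (-1)*(-4162) = (-14 + 66)/(8 - 14) - (-1)*(-4162) = 52/(-6) - 1*4162 = -1/6*52 - 4162 = -26/3 - 4162 = -12512/3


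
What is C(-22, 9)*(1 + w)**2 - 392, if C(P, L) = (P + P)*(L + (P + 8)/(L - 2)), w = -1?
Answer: -392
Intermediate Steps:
C(P, L) = 2*P*(L + (8 + P)/(-2 + L)) (C(P, L) = (2*P)*(L + (8 + P)/(-2 + L)) = 2*P*(L + (8 + P)/(-2 + L)))
C(-22, 9)*(1 + w)**2 - 392 = (2*(-22)*(8 - 22 + 9**2 - 2*9)/(-2 + 9))*(1 - 1)**2 - 392 = (2*(-22)*(8 - 22 + 81 - 18)/7)*0**2 - 392 = (2*(-22)*(1/7)*49)*0 - 392 = -308*0 - 392 = 0 - 392 = -392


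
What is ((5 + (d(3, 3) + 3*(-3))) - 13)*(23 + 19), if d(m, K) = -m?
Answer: -840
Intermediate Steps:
((5 + (d(3, 3) + 3*(-3))) - 13)*(23 + 19) = ((5 + (-1*3 + 3*(-3))) - 13)*(23 + 19) = ((5 + (-3 - 9)) - 13)*42 = ((5 - 12) - 13)*42 = (-7 - 13)*42 = -20*42 = -840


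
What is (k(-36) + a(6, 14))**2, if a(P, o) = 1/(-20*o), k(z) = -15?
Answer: 17648401/78400 ≈ 225.11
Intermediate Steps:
a(P, o) = -1/(20*o)
(k(-36) + a(6, 14))**2 = (-15 - 1/20/14)**2 = (-15 - 1/20*1/14)**2 = (-15 - 1/280)**2 = (-4201/280)**2 = 17648401/78400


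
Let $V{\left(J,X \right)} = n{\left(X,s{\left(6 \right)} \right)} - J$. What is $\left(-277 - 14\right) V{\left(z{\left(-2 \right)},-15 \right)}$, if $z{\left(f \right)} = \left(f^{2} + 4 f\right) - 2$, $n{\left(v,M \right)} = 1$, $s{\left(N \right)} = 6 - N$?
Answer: $-2037$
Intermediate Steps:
$z{\left(f \right)} = -2 + f^{2} + 4 f$
$V{\left(J,X \right)} = 1 - J$
$\left(-277 - 14\right) V{\left(z{\left(-2 \right)},-15 \right)} = \left(-277 - 14\right) \left(1 - \left(-2 + \left(-2\right)^{2} + 4 \left(-2\right)\right)\right) = - 291 \left(1 - \left(-2 + 4 - 8\right)\right) = - 291 \left(1 - -6\right) = - 291 \left(1 + 6\right) = \left(-291\right) 7 = -2037$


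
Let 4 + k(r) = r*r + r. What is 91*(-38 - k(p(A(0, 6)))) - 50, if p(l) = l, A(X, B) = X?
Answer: -3144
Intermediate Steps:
k(r) = -4 + r + r² (k(r) = -4 + (r*r + r) = -4 + (r² + r) = -4 + (r + r²) = -4 + r + r²)
91*(-38 - k(p(A(0, 6)))) - 50 = 91*(-38 - (-4 + 0 + 0²)) - 50 = 91*(-38 - (-4 + 0 + 0)) - 50 = 91*(-38 - 1*(-4)) - 50 = 91*(-38 + 4) - 50 = 91*(-34) - 50 = -3094 - 50 = -3144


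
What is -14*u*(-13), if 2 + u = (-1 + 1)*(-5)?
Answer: -364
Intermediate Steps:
u = -2 (u = -2 + (-1 + 1)*(-5) = -2 + 0*(-5) = -2 + 0 = -2)
-14*u*(-13) = -14*(-2)*(-13) = 28*(-13) = -364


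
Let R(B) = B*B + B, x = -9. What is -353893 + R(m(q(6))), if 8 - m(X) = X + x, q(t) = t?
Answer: -353761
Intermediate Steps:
m(X) = 17 - X (m(X) = 8 - (X - 9) = 8 - (-9 + X) = 8 + (9 - X) = 17 - X)
R(B) = B + B² (R(B) = B² + B = B + B²)
-353893 + R(m(q(6))) = -353893 + (17 - 1*6)*(1 + (17 - 1*6)) = -353893 + (17 - 6)*(1 + (17 - 6)) = -353893 + 11*(1 + 11) = -353893 + 11*12 = -353893 + 132 = -353761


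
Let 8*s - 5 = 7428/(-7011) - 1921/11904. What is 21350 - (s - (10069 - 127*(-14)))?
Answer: 2462708567563/74185728 ≈ 33197.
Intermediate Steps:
s = 35044853/74185728 (s = 5/8 + (7428/(-7011) - 1921/11904)/8 = 5/8 + (7428*(-1/7011) - 1921*1/11904)/8 = 5/8 + (-2476/2337 - 1921/11904)/8 = 5/8 + (1/8)*(-11321227/9273216) = 5/8 - 11321227/74185728 = 35044853/74185728 ≈ 0.47239)
21350 - (s - (10069 - 127*(-14))) = 21350 - (35044853/74185728 - (10069 - 127*(-14))) = 21350 - (35044853/74185728 - (10069 + 1778)) = 21350 - (35044853/74185728 - 1*11847) = 21350 - (35044853/74185728 - 11847) = 21350 - 1*(-878843274763/74185728) = 21350 + 878843274763/74185728 = 2462708567563/74185728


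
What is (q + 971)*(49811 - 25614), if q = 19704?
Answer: 500272975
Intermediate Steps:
(q + 971)*(49811 - 25614) = (19704 + 971)*(49811 - 25614) = 20675*24197 = 500272975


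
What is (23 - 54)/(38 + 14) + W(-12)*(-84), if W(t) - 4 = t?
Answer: 34913/52 ≈ 671.40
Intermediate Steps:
W(t) = 4 + t
(23 - 54)/(38 + 14) + W(-12)*(-84) = (23 - 54)/(38 + 14) + (4 - 12)*(-84) = -31/52 - 8*(-84) = -31*1/52 + 672 = -31/52 + 672 = 34913/52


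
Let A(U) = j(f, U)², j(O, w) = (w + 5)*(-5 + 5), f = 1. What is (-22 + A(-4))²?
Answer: 484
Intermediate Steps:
j(O, w) = 0 (j(O, w) = (5 + w)*0 = 0)
A(U) = 0 (A(U) = 0² = 0)
(-22 + A(-4))² = (-22 + 0)² = (-22)² = 484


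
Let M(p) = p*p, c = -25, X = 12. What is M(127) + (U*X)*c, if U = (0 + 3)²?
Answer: 13429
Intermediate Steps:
M(p) = p²
U = 9 (U = 3² = 9)
M(127) + (U*X)*c = 127² + (9*12)*(-25) = 16129 + 108*(-25) = 16129 - 2700 = 13429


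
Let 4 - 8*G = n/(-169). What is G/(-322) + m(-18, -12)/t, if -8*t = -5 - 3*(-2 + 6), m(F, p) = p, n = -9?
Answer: -1817581/321776 ≈ -5.6486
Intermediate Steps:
G = 667/1352 (G = ½ - (-9)/(8*(-169)) = ½ - (-9)*(-1)/(8*169) = ½ - ⅛*9/169 = ½ - 9/1352 = 667/1352 ≈ 0.49334)
t = 17/8 (t = -(-5 - 3*(-2 + 6))/8 = -(-5 - 3*4)/8 = -(-5 - 12)/8 = -⅛*(-17) = 17/8 ≈ 2.1250)
G/(-322) + m(-18, -12)/t = (667/1352)/(-322) - 12/17/8 = (667/1352)*(-1/322) - 12*8/17 = -29/18928 - 96/17 = -1817581/321776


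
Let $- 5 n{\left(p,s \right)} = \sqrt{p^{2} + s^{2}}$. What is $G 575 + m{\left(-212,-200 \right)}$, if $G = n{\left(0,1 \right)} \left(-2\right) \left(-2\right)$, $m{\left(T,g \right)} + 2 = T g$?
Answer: $41938$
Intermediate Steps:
$m{\left(T,g \right)} = -2 + T g$
$n{\left(p,s \right)} = - \frac{\sqrt{p^{2} + s^{2}}}{5}$
$G = - \frac{4}{5}$ ($G = - \frac{\sqrt{0^{2} + 1^{2}}}{5} \left(-2\right) \left(-2\right) = - \frac{\sqrt{0 + 1}}{5} \left(-2\right) \left(-2\right) = - \frac{\sqrt{1}}{5} \left(-2\right) \left(-2\right) = \left(- \frac{1}{5}\right) 1 \left(-2\right) \left(-2\right) = \left(- \frac{1}{5}\right) \left(-2\right) \left(-2\right) = \frac{2}{5} \left(-2\right) = - \frac{4}{5} \approx -0.8$)
$G 575 + m{\left(-212,-200 \right)} = \left(- \frac{4}{5}\right) 575 - -42398 = -460 + \left(-2 + 42400\right) = -460 + 42398 = 41938$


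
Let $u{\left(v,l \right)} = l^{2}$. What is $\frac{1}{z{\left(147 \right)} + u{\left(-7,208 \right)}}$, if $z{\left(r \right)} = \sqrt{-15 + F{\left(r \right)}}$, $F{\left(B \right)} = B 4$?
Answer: $\frac{43264}{1871773123} - \frac{\sqrt{573}}{1871773123} \approx 2.3101 \cdot 10^{-5}$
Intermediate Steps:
$F{\left(B \right)} = 4 B$
$z{\left(r \right)} = \sqrt{-15 + 4 r}$
$\frac{1}{z{\left(147 \right)} + u{\left(-7,208 \right)}} = \frac{1}{\sqrt{-15 + 4 \cdot 147} + 208^{2}} = \frac{1}{\sqrt{-15 + 588} + 43264} = \frac{1}{\sqrt{573} + 43264} = \frac{1}{43264 + \sqrt{573}}$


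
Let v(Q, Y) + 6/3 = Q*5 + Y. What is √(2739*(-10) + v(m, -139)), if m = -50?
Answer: I*√27781 ≈ 166.68*I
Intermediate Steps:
v(Q, Y) = -2 + Y + 5*Q (v(Q, Y) = -2 + (Q*5 + Y) = -2 + (5*Q + Y) = -2 + (Y + 5*Q) = -2 + Y + 5*Q)
√(2739*(-10) + v(m, -139)) = √(2739*(-10) + (-2 - 139 + 5*(-50))) = √(-27390 + (-2 - 139 - 250)) = √(-27390 - 391) = √(-27781) = I*√27781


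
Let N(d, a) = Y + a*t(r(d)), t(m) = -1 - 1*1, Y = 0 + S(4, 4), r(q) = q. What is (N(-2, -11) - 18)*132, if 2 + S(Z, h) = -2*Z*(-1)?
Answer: 1320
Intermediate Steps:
S(Z, h) = -2 + 2*Z (S(Z, h) = -2 - 2*Z*(-1) = -2 + 2*Z)
Y = 6 (Y = 0 + (-2 + 2*4) = 0 + (-2 + 8) = 0 + 6 = 6)
t(m) = -2 (t(m) = -1 - 1 = -2)
N(d, a) = 6 - 2*a (N(d, a) = 6 + a*(-2) = 6 - 2*a)
(N(-2, -11) - 18)*132 = ((6 - 2*(-11)) - 18)*132 = ((6 + 22) - 18)*132 = (28 - 18)*132 = 10*132 = 1320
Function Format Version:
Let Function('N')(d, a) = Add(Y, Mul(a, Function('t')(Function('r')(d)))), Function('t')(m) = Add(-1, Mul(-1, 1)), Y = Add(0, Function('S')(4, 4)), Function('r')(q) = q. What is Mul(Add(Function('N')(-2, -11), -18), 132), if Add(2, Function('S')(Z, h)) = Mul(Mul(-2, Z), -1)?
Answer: 1320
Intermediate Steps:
Function('S')(Z, h) = Add(-2, Mul(2, Z)) (Function('S')(Z, h) = Add(-2, Mul(Mul(-2, Z), -1)) = Add(-2, Mul(2, Z)))
Y = 6 (Y = Add(0, Add(-2, Mul(2, 4))) = Add(0, Add(-2, 8)) = Add(0, 6) = 6)
Function('t')(m) = -2 (Function('t')(m) = Add(-1, -1) = -2)
Function('N')(d, a) = Add(6, Mul(-2, a)) (Function('N')(d, a) = Add(6, Mul(a, -2)) = Add(6, Mul(-2, a)))
Mul(Add(Function('N')(-2, -11), -18), 132) = Mul(Add(Add(6, Mul(-2, -11)), -18), 132) = Mul(Add(Add(6, 22), -18), 132) = Mul(Add(28, -18), 132) = Mul(10, 132) = 1320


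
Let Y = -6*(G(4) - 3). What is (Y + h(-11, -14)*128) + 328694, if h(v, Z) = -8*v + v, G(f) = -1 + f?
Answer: 338550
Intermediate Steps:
Y = 0 (Y = -6*((-1 + 4) - 3) = -6*(3 - 3) = -6*0 = 0)
h(v, Z) = -7*v
(Y + h(-11, -14)*128) + 328694 = (0 - 7*(-11)*128) + 328694 = (0 + 77*128) + 328694 = (0 + 9856) + 328694 = 9856 + 328694 = 338550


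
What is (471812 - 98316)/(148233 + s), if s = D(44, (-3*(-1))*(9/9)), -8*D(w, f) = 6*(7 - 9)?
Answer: 746992/296469 ≈ 2.5196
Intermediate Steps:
D(w, f) = 3/2 (D(w, f) = -3*(7 - 9)/4 = -3*(-2)/4 = -1/8*(-12) = 3/2)
s = 3/2 ≈ 1.5000
(471812 - 98316)/(148233 + s) = (471812 - 98316)/(148233 + 3/2) = 373496/(296469/2) = 373496*(2/296469) = 746992/296469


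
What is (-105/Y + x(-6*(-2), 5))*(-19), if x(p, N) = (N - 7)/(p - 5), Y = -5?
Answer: -2755/7 ≈ -393.57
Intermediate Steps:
x(p, N) = (-7 + N)/(-5 + p)
(-105/Y + x(-6*(-2), 5))*(-19) = (-105/(-5) + (-7 + 5)/(-5 - 6*(-2)))*(-19) = (-105*(-⅕) - 2/(-5 + 12))*(-19) = (21 - 2/7)*(-19) = (145/7)*(-19) = -2755/7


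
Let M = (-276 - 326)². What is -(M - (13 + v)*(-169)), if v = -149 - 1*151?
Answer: -313901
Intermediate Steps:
v = -300 (v = -149 - 151 = -300)
M = 362404 (M = (-602)² = 362404)
-(M - (13 + v)*(-169)) = -(362404 - (13 - 300)*(-169)) = -(362404 - (-287)*(-169)) = -(362404 - 1*48503) = -(362404 - 48503) = -1*313901 = -313901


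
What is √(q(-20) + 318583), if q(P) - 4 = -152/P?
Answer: 3*√884985/5 ≈ 564.44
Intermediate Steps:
q(P) = 4 - 152/P
√(q(-20) + 318583) = √((4 - 152/(-20)) + 318583) = √((4 - 152*(-1/20)) + 318583) = √((4 + 38/5) + 318583) = √(58/5 + 318583) = √(1592973/5) = 3*√884985/5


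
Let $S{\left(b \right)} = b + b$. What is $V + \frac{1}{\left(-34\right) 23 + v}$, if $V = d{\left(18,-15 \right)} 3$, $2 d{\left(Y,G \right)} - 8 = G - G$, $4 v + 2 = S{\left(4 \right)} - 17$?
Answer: $\frac{37664}{3139} \approx 11.999$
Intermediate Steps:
$S{\left(b \right)} = 2 b$
$v = - \frac{11}{4}$ ($v = - \frac{1}{2} + \frac{2 \cdot 4 - 17}{4} = - \frac{1}{2} + \frac{8 - 17}{4} = - \frac{1}{2} + \frac{1}{4} \left(-9\right) = - \frac{1}{2} - \frac{9}{4} = - \frac{11}{4} \approx -2.75$)
$d{\left(Y,G \right)} = 4$ ($d{\left(Y,G \right)} = 4 + \frac{G - G}{2} = 4 + \frac{1}{2} \cdot 0 = 4 + 0 = 4$)
$V = 12$ ($V = 4 \cdot 3 = 12$)
$V + \frac{1}{\left(-34\right) 23 + v} = 12 + \frac{1}{\left(-34\right) 23 - \frac{11}{4}} = 12 + \frac{1}{-782 - \frac{11}{4}} = 12 + \frac{1}{- \frac{3139}{4}} = 12 - \frac{4}{3139} = \frac{37664}{3139}$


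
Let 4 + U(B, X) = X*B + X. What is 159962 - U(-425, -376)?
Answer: 542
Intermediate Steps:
U(B, X) = -4 + X + B*X (U(B, X) = -4 + (X*B + X) = -4 + (B*X + X) = -4 + (X + B*X) = -4 + X + B*X)
159962 - U(-425, -376) = 159962 - (-4 - 376 - 425*(-376)) = 159962 - (-4 - 376 + 159800) = 159962 - 1*159420 = 159962 - 159420 = 542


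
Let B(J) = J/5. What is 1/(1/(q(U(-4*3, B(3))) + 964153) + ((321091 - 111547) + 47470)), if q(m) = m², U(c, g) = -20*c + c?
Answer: 1016137/261161434919 ≈ 3.8908e-6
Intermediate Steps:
B(J) = J/5 (B(J) = J*(⅕) = J/5)
U(c, g) = -19*c
1/(1/(q(U(-4*3, B(3))) + 964153) + ((321091 - 111547) + 47470)) = 1/(1/((-(-76)*3)² + 964153) + ((321091 - 111547) + 47470)) = 1/(1/((-19*(-12))² + 964153) + (209544 + 47470)) = 1/(1/(228² + 964153) + 257014) = 1/(1/(51984 + 964153) + 257014) = 1/(1/1016137 + 257014) = 1/(261161434919/1016137) = 1016137/261161434919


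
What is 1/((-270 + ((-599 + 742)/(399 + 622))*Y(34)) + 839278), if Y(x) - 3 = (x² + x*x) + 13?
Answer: 1021/856960072 ≈ 1.1914e-6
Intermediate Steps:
Y(x) = 16 + 2*x² (Y(x) = 3 + ((x² + x*x) + 13) = 3 + ((x² + x²) + 13) = 3 + (2*x² + 13) = 3 + (13 + 2*x²) = 16 + 2*x²)
1/((-270 + ((-599 + 742)/(399 + 622))*Y(34)) + 839278) = 1/((-270 + ((-599 + 742)/(399 + 622))*(16 + 2*34²)) + 839278) = 1/((-270 + (143/1021)*(16 + 2*1156)) + 839278) = 1/((-270 + (143*(1/1021))*(16 + 2312)) + 839278) = 1/((-270 + (143/1021)*2328) + 839278) = 1/((-270 + 332904/1021) + 839278) = 1/(57234/1021 + 839278) = 1/(856960072/1021) = 1021/856960072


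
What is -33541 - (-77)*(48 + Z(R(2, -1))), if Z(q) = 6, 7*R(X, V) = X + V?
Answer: -29383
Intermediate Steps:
R(X, V) = V/7 + X/7 (R(X, V) = (X + V)/7 = (V + X)/7 = V/7 + X/7)
-33541 - (-77)*(48 + Z(R(2, -1))) = -33541 - (-77)*(48 + 6) = -33541 - (-77)*54 = -33541 - 1*(-4158) = -33541 + 4158 = -29383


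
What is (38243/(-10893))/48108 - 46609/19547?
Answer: -24425748590317/10243418558868 ≈ -2.3845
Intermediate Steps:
(38243/(-10893))/48108 - 46609/19547 = (38243*(-1/10893))*(1/48108) - 46609*1/19547 = -38243/10893*1/48108 - 46609/19547 = -38243/524040444 - 46609/19547 = -24425748590317/10243418558868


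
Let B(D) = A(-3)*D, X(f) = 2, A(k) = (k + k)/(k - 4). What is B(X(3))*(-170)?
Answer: -2040/7 ≈ -291.43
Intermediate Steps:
A(k) = 2*k/(-4 + k) (A(k) = (2*k)/(-4 + k) = 2*k/(-4 + k))
B(D) = 6*D/7 (B(D) = (2*(-3)/(-4 - 3))*D = (2*(-3)/(-7))*D = (2*(-3)*(-⅐))*D = 6*D/7)
B(X(3))*(-170) = ((6/7)*2)*(-170) = (12/7)*(-170) = -2040/7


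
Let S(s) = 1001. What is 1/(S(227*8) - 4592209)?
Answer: -1/4591208 ≈ -2.1781e-7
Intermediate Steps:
1/(S(227*8) - 4592209) = 1/(1001 - 4592209) = 1/(-4591208) = -1/4591208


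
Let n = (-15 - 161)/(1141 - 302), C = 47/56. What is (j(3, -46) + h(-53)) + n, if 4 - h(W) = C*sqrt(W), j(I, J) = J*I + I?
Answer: -110085/839 - 47*I*sqrt(53)/56 ≈ -131.21 - 6.1101*I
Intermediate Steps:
C = 47/56 (C = 47*(1/56) = 47/56 ≈ 0.83929)
j(I, J) = I + I*J (j(I, J) = I*J + I = I + I*J)
n = -176/839 ≈ -0.20977
h(W) = 4 - 47*sqrt(W)/56
(j(3, -46) + h(-53)) + n = (3*(1 - 46) + (4 - 47*I*sqrt(53)/56)) - 176/839 = (3*(-45) + (4 - 47*I*sqrt(53)/56)) - 176/839 = (-135 + (4 - 47*I*sqrt(53)/56)) - 176/839 = (-131 - 47*I*sqrt(53)/56) - 176/839 = -110085/839 - 47*I*sqrt(53)/56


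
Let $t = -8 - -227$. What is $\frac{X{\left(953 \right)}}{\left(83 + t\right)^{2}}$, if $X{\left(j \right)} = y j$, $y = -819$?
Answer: $- \frac{780507}{91204} \approx -8.5578$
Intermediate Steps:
$t = 219$ ($t = -8 + 227 = 219$)
$X{\left(j \right)} = - 819 j$
$\frac{X{\left(953 \right)}}{\left(83 + t\right)^{2}} = \frac{\left(-819\right) 953}{\left(83 + 219\right)^{2}} = - \frac{780507}{302^{2}} = - \frac{780507}{91204}$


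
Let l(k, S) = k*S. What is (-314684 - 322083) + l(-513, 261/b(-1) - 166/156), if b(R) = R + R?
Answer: -7400570/13 ≈ -5.6928e+5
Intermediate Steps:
b(R) = 2*R
l(k, S) = S*k
(-314684 - 322083) + l(-513, 261/b(-1) - 166/156) = (-314684 - 322083) + (261/((2*(-1))) - 166/156)*(-513) = -636767 + (261/(-2) - 166*1/156)*(-513) = -636767 + (261*(-½) - 83/78)*(-513) = -636767 + (-261/2 - 83/78)*(-513) = -636767 - 5131/39*(-513) = -636767 + 877401/13 = -7400570/13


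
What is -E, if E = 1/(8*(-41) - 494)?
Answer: 1/822 ≈ 0.0012165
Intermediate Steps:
E = -1/822 (E = 1/(-328 - 494) = 1/(-822) = -1/822 ≈ -0.0012165)
-E = -1*(-1/822) = 1/822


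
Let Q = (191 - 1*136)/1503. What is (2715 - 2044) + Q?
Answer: 1008568/1503 ≈ 671.04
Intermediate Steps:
Q = 55/1503 (Q = (191 - 136)*(1/1503) = 55*(1/1503) = 55/1503 ≈ 0.036593)
(2715 - 2044) + Q = (2715 - 2044) + 55/1503 = 671 + 55/1503 = 1008568/1503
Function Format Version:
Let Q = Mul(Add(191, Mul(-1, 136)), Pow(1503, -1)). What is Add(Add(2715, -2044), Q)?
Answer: Rational(1008568, 1503) ≈ 671.04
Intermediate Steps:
Q = Rational(55, 1503) (Q = Mul(Add(191, -136), Rational(1, 1503)) = Mul(55, Rational(1, 1503)) = Rational(55, 1503) ≈ 0.036593)
Add(Add(2715, -2044), Q) = Add(Add(2715, -2044), Rational(55, 1503)) = Add(671, Rational(55, 1503)) = Rational(1008568, 1503)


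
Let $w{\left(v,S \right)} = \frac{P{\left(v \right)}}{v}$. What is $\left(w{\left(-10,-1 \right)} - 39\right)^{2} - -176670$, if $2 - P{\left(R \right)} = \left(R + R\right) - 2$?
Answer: $\frac{4459599}{25} \approx 1.7838 \cdot 10^{5}$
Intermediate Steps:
$P{\left(R \right)} = 4 - 2 R$ ($P{\left(R \right)} = 2 - \left(\left(R + R\right) - 2\right) = 2 - \left(2 R - 2\right) = 2 - \left(-2 + 2 R\right) = 4 - 2 R$)
$w{\left(v,S \right)} = \frac{4 - 2 v}{v}$
$\left(w{\left(-10,-1 \right)} - 39\right)^{2} - -176670 = \left(\left(-2 + \frac{4}{-10}\right) - 39\right)^{2} - -176670 = \left(\left(-2 + 4 \left(- \frac{1}{10}\right)\right) - 39\right)^{2} + 176670 = \left(\left(-2 - \frac{2}{5}\right) - 39\right)^{2} + 176670 = \left(- \frac{12}{5} - 39\right)^{2} + 176670 = \left(- \frac{207}{5}\right)^{2} + 176670 = \frac{42849}{25} + 176670 = \frac{4459599}{25}$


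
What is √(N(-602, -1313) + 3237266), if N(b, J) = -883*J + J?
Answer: 2*√1098833 ≈ 2096.5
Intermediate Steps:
N(b, J) = -882*J
√(N(-602, -1313) + 3237266) = √(-882*(-1313) + 3237266) = √(1158066 + 3237266) = √4395332 = 2*√1098833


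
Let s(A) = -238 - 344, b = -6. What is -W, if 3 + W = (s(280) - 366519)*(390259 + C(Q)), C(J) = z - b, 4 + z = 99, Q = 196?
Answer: 143301546363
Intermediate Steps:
z = 95 (z = -4 + 99 = 95)
s(A) = -582
C(J) = 101 (C(J) = 95 - 1*(-6) = 95 + 6 = 101)
W = -143301546363 (W = -3 + (-582 - 366519)*(390259 + 101) = -3 - 367101*390360 = -3 - 143301546360 = -143301546363)
-W = -1*(-143301546363) = 143301546363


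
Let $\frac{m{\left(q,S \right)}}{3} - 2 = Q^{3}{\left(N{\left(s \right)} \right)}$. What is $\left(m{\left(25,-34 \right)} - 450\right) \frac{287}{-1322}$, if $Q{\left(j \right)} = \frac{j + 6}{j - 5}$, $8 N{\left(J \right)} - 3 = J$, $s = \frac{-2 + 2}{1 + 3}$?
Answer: $\frac{6568822995}{66963266} \approx 98.096$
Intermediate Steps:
$s = 0$ ($s = \frac{0}{4} = 0 \cdot \frac{1}{4} = 0$)
$N{\left(J \right)} = \frac{3}{8} + \frac{J}{8}$
$Q{\left(j \right)} = \frac{6 + j}{-5 + j}$
$m{\left(q,S \right)} = - \frac{94035}{50653}$ ($m{\left(q,S \right)} = 6 + 3 \left(\frac{6 + \left(\frac{3}{8} + \frac{1}{8} \cdot 0\right)}{-5 + \left(\frac{3}{8} + \frac{1}{8} \cdot 0\right)}\right)^{3} = 6 + 3 \left(\frac{6 + \left(\frac{3}{8} + 0\right)}{-5 + \left(\frac{3}{8} + 0\right)}\right)^{3} = 6 + 3 \left(\frac{6 + \frac{3}{8}}{-5 + \frac{3}{8}}\right)^{3} = 6 + 3 \left(\frac{1}{- \frac{37}{8}} \cdot \frac{51}{8}\right)^{3} = 6 + 3 \left(\left(- \frac{8}{37}\right) \frac{51}{8}\right)^{3} = 6 + 3 \left(- \frac{51}{37}\right)^{3} = 6 + 3 \left(- \frac{132651}{50653}\right) = 6 - \frac{397953}{50653} = - \frac{94035}{50653}$)
$\left(m{\left(25,-34 \right)} - 450\right) \frac{287}{-1322} = \left(- \frac{94035}{50653} - 450\right) \frac{287}{-1322} = - \frac{22887885 \cdot 287 \left(- \frac{1}{1322}\right)}{50653} = \left(- \frac{22887885}{50653}\right) \left(- \frac{287}{1322}\right) = \frac{6568822995}{66963266}$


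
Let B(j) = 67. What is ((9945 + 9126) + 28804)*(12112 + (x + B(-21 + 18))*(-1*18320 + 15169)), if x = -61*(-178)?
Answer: -1647501453625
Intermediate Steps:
x = 10858
((9945 + 9126) + 28804)*(12112 + (x + B(-21 + 18))*(-1*18320 + 15169)) = ((9945 + 9126) + 28804)*(12112 + (10858 + 67)*(-1*18320 + 15169)) = (19071 + 28804)*(12112 + 10925*(-18320 + 15169)) = 47875*(12112 + 10925*(-3151)) = 47875*(12112 - 34424675) = 47875*(-34412563) = -1647501453625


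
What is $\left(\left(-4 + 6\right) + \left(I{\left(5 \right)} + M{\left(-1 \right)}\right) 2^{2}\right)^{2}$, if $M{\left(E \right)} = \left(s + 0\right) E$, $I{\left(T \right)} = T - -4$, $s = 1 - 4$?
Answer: $2500$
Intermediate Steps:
$s = -3$
$I{\left(T \right)} = 4 + T$ ($I{\left(T \right)} = T + 4 = 4 + T$)
$M{\left(E \right)} = - 3 E$ ($M{\left(E \right)} = \left(-3 + 0\right) E = - 3 E$)
$\left(\left(-4 + 6\right) + \left(I{\left(5 \right)} + M{\left(-1 \right)}\right) 2^{2}\right)^{2} = \left(\left(-4 + 6\right) + \left(\left(4 + 5\right) - -3\right) 2^{2}\right)^{2} = \left(2 + \left(9 + 3\right) 4\right)^{2} = \left(2 + 12 \cdot 4\right)^{2} = \left(2 + 48\right)^{2} = 50^{2} = 2500$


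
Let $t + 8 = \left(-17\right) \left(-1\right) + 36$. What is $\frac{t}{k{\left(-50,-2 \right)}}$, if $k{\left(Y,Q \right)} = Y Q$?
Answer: $\frac{9}{20} \approx 0.45$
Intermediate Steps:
$k{\left(Y,Q \right)} = Q Y$
$t = 45$ ($t = -8 + \left(\left(-17\right) \left(-1\right) + 36\right) = -8 + \left(17 + 36\right) = -8 + 53 = 45$)
$\frac{t}{k{\left(-50,-2 \right)}} = \frac{45}{\left(-2\right) \left(-50\right)} = \frac{45}{100} = 45 \cdot \frac{1}{100} = \frac{9}{20}$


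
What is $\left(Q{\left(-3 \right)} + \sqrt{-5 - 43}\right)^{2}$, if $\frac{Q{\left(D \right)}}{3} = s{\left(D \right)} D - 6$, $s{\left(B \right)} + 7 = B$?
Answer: $5136 + 576 i \sqrt{3} \approx 5136.0 + 997.66 i$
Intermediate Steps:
$s{\left(B \right)} = -7 + B$
$Q{\left(D \right)} = -18 + 3 D \left(-7 + D\right)$ ($Q{\left(D \right)} = 3 \left(\left(-7 + D\right) D - 6\right) = 3 \left(D \left(-7 + D\right) - 6\right) = 3 \left(-6 + D \left(-7 + D\right)\right) = -18 + 3 D \left(-7 + D\right)$)
$\left(Q{\left(-3 \right)} + \sqrt{-5 - 43}\right)^{2} = \left(\left(-18 + 3 \left(-3\right) \left(-7 - 3\right)\right) + \sqrt{-5 - 43}\right)^{2} = \left(\left(-18 + 3 \left(-3\right) \left(-10\right)\right) + \sqrt{-48}\right)^{2} = \left(\left(-18 + 90\right) + 4 i \sqrt{3}\right)^{2} = \left(72 + 4 i \sqrt{3}\right)^{2}$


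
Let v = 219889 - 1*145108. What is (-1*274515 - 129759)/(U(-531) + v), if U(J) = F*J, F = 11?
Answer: -67379/11490 ≈ -5.8641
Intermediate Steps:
U(J) = 11*J
v = 74781 (v = 219889 - 145108 = 74781)
(-1*274515 - 129759)/(U(-531) + v) = (-1*274515 - 129759)/(11*(-531) + 74781) = (-274515 - 129759)/(-5841 + 74781) = -404274/68940 = -404274*1/68940 = -67379/11490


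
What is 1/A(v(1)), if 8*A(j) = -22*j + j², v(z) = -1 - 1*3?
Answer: 1/13 ≈ 0.076923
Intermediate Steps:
v(z) = -4 (v(z) = -1 - 3 = -4)
A(j) = -11*j/4 + j²/8 (A(j) = (-22*j + j²)/8 = (j² - 22*j)/8 = -11*j/4 + j²/8)
1/A(v(1)) = 1/((⅛)*(-4)*(-22 - 4)) = 1/((⅛)*(-4)*(-26)) = 1/13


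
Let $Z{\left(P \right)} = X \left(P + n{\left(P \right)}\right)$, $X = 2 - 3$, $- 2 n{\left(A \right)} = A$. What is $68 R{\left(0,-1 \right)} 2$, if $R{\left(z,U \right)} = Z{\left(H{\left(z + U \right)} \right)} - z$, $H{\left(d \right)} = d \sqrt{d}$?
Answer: $68 i \approx 68.0 i$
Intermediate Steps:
$n{\left(A \right)} = - \frac{A}{2}$
$H{\left(d \right)} = d^{\frac{3}{2}}$
$X = -1$
$Z{\left(P \right)} = - \frac{P}{2}$ ($Z{\left(P \right)} = - (P - \frac{P}{2}) = - \frac{P}{2}$)
$R{\left(z,U \right)} = - z - \frac{\left(U + z\right)^{\frac{3}{2}}}{2}$ ($R{\left(z,U \right)} = - \frac{\left(z + U\right)^{\frac{3}{2}}}{2} - z = - \frac{\left(U + z\right)^{\frac{3}{2}}}{2} - z = - z - \frac{\left(U + z\right)^{\frac{3}{2}}}{2}$)
$68 R{\left(0,-1 \right)} 2 = 68 \left(\left(-1\right) 0 - \frac{\left(-1 + 0\right)^{\frac{3}{2}}}{2}\right) 2 = 68 \left(0 - \frac{\left(-1\right)^{\frac{3}{2}}}{2}\right) 2 = 68 \left(0 - \frac{\left(-1\right) i}{2}\right) 2 = 68 \left(0 + \frac{i}{2}\right) 2 = 68 \frac{i}{2} \cdot 2 = 68 i$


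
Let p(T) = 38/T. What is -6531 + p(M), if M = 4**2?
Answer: -52229/8 ≈ -6528.6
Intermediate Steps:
M = 16
-6531 + p(M) = -6531 + 38/16 = -6531 + 38*(1/16) = -6531 + 19/8 = -52229/8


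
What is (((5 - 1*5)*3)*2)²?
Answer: 0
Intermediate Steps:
(((5 - 1*5)*3)*2)² = (((5 - 5)*3)*2)² = ((0*3)*2)² = (0*2)² = 0² = 0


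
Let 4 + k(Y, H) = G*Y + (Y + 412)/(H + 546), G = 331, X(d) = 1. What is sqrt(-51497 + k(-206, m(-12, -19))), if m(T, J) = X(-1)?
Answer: 3*I*sqrt(3979034989)/547 ≈ 345.96*I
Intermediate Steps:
m(T, J) = 1
k(Y, H) = -4 + 331*Y + (412 + Y)/(546 + H) (k(Y, H) = -4 + (331*Y + (Y + 412)/(H + 546)) = -4 + (331*Y + (412 + Y)/(546 + H)) = -4 + 331*Y + (412 + Y)/(546 + H))
sqrt(-51497 + k(-206, m(-12, -19))) = sqrt(-51497 + (-1772 - 4*1 + 180727*(-206) + 331*1*(-206))/(546 + 1)) = sqrt(-51497 + (-1772 - 4 - 37229762 - 68186)/547) = sqrt(-51497 + (1/547)*(-37299724)) = sqrt(-51497 - 37299724/547) = sqrt(-65468583/547) = 3*I*sqrt(3979034989)/547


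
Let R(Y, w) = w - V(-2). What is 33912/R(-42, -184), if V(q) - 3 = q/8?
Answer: -15072/83 ≈ -181.59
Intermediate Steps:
V(q) = 3 + q/8
R(Y, w) = -11/4 + w (R(Y, w) = w - (3 + (⅛)*(-2)) = w - (3 - ¼) = w - 1*11/4 = w - 11/4 = -11/4 + w)
33912/R(-42, -184) = 33912/(-11/4 - 184) = 33912/(-747/4) = 33912*(-4/747) = -15072/83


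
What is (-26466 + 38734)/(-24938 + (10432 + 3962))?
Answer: -3067/2636 ≈ -1.1635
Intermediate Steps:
(-26466 + 38734)/(-24938 + (10432 + 3962)) = 12268/(-24938 + 14394) = 12268/(-10544) = 12268*(-1/10544) = -3067/2636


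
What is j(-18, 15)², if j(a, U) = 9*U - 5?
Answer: 16900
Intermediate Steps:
j(a, U) = -5 + 9*U
j(-18, 15)² = (-5 + 9*15)² = (-5 + 135)² = 130² = 16900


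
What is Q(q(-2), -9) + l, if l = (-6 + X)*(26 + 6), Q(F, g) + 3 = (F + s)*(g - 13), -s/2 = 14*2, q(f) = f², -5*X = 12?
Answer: 4361/5 ≈ 872.20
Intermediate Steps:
X = -12/5 (X = -⅕*12 = -12/5 ≈ -2.4000)
s = -56 (s = -28*2 = -2*28 = -56)
Q(F, g) = -3 + (-56 + F)*(-13 + g) (Q(F, g) = -3 + (F - 56)*(g - 13) = -3 + (-56 + F)*(-13 + g))
l = -1344/5 (l = (-6 - 12/5)*(26 + 6) = -42/5*32 = -1344/5 ≈ -268.80)
Q(q(-2), -9) + l = (725 - 56*(-9) - 13*(-2)² + (-2)²*(-9)) - 1344/5 = (725 + 504 - 13*4 + 4*(-9)) - 1344/5 = (725 + 504 - 52 - 36) - 1344/5 = 1141 - 1344/5 = 4361/5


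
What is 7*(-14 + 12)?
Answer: -14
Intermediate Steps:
7*(-14 + 12) = 7*(-2) = -14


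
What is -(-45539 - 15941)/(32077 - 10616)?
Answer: 61480/21461 ≈ 2.8647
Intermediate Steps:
-(-45539 - 15941)/(32077 - 10616) = -(-61480)/21461 = -1*(-61480/21461) = 61480/21461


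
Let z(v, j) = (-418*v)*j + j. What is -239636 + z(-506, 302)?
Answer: 63636082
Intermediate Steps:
z(v, j) = j - 418*j*v (z(v, j) = -418*j*v + j = j - 418*j*v)
-239636 + z(-506, 302) = -239636 + 302*(1 - 418*(-506)) = -239636 + 302*(1 + 211508) = -239636 + 302*211509 = -239636 + 63875718 = 63636082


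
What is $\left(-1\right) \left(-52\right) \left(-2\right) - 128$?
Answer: $-232$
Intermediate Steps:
$\left(-1\right) \left(-52\right) \left(-2\right) - 128 = 52 \left(-2\right) - 128 = -104 - 128 = -232$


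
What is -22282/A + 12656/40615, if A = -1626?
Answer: 462781043/33019995 ≈ 14.015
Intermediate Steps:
-22282/A + 12656/40615 = -22282/(-1626) + 12656/40615 = -22282*(-1/1626) + 12656*(1/40615) = 11141/813 + 12656/40615 = 462781043/33019995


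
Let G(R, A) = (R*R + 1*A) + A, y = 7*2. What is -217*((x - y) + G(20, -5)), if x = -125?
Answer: -54467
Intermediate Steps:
y = 14
G(R, A) = R**2 + 2*A (G(R, A) = (R**2 + A) + A = (A + R**2) + A = R**2 + 2*A)
-217*((x - y) + G(20, -5)) = -217*((-125 - 1*14) + (20**2 + 2*(-5))) = -217*((-125 - 14) + (400 - 10)) = -217*(-139 + 390) = -217*251 = -54467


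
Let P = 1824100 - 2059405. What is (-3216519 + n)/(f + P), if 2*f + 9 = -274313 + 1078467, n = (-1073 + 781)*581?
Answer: -6772342/333535 ≈ -20.305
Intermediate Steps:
P = -235305
n = -169652 (n = -292*581 = -169652)
f = 804145/2 (f = -9/2 + (-274313 + 1078467)/2 = -9/2 + (½)*804154 = -9/2 + 402077 = 804145/2 ≈ 4.0207e+5)
(-3216519 + n)/(f + P) = (-3216519 - 169652)/(804145/2 - 235305) = -3386171/333535/2 = -3386171*2/333535 = -6772342/333535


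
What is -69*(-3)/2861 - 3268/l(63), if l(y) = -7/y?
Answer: 84147939/2861 ≈ 29412.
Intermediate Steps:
-69*(-3)/2861 - 3268/l(63) = -69*(-3)/2861 - 3268/((-7/63)) = 207*(1/2861) - 3268/((-7*1/63)) = 207/2861 - 3268/(-⅑) = 207/2861 - 3268*(-9) = 207/2861 + 29412 = 84147939/2861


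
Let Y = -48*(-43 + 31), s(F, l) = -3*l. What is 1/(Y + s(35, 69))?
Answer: 1/369 ≈ 0.0027100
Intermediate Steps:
Y = 576 (Y = -48*(-12) = 576)
1/(Y + s(35, 69)) = 1/(576 - 3*69) = 1/(576 - 207) = 1/369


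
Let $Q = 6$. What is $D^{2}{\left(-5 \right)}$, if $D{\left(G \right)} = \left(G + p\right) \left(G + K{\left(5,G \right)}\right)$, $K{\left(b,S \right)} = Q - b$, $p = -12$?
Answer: $4624$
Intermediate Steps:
$K{\left(b,S \right)} = 6 - b$
$D{\left(G \right)} = \left(1 + G\right) \left(-12 + G\right)$ ($D{\left(G \right)} = \left(G - 12\right) \left(G + \left(6 - 5\right)\right) = \left(-12 + G\right) \left(G + \left(6 - 5\right)\right) = \left(-12 + G\right) \left(G + 1\right) = \left(-12 + G\right) \left(1 + G\right) = \left(1 + G\right) \left(-12 + G\right)$)
$D^{2}{\left(-5 \right)} = \left(-12 + \left(-5\right)^{2} - -55\right)^{2} = \left(-12 + 25 + 55\right)^{2} = 68^{2} = 4624$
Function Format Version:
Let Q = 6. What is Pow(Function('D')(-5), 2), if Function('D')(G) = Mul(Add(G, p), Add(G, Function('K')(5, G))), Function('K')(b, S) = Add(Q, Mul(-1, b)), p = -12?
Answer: 4624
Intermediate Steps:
Function('K')(b, S) = Add(6, Mul(-1, b))
Function('D')(G) = Mul(Add(1, G), Add(-12, G)) (Function('D')(G) = Mul(Add(G, -12), Add(G, Add(6, Mul(-1, 5)))) = Mul(Add(-12, G), Add(G, Add(6, -5))) = Mul(Add(-12, G), Add(G, 1)) = Mul(Add(-12, G), Add(1, G)) = Mul(Add(1, G), Add(-12, G)))
Pow(Function('D')(-5), 2) = Pow(Add(-12, Pow(-5, 2), Mul(-11, -5)), 2) = Pow(Add(-12, 25, 55), 2) = Pow(68, 2) = 4624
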